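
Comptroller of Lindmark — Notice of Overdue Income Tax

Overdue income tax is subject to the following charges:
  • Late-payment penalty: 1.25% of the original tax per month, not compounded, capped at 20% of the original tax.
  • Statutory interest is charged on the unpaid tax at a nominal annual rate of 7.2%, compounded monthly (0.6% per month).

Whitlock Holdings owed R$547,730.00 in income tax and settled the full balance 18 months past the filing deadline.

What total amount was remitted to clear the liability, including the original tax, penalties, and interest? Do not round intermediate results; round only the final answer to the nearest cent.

Penalty (uncapped): 18 × 1.25% × R$547,730.00 = R$123,239.25; cap = 20% × R$547,730.00 = R$109,546.00 → penalty = R$109,546.00
Interest: R$547,730.00 × ((1 + 0.006)^18 − 1) = R$547,730.00 × 0.1136883… = R$62,270.4867…
Total = R$547,730.00 + R$109,546.0000 + R$62,270.4867… = R$719,546.49

R$719,546.49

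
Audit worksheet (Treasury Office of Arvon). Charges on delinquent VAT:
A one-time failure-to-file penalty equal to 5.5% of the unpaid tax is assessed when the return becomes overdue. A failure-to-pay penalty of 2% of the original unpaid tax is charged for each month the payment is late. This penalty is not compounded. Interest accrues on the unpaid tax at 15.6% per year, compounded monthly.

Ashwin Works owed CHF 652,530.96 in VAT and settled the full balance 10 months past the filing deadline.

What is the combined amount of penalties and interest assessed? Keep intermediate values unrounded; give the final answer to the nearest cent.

CHF 256,362.93

Failure-to-file penalty: 5.5% × CHF 652,530.96 = CHF 35,889.20…
Failure-to-pay penalty = 2% × CHF 652,530.96 × 10 mo = CHF 130,506.19…
Interest (15.6%/yr ÷ 12 = 1.3%/month): CHF 652,530.96 × ((1 + 0.013)^10 − 1) = CHF 89,967.5315…
Penalties + interest = CHF 166,395.3948 + CHF 89,967.5315… = CHF 256,362.93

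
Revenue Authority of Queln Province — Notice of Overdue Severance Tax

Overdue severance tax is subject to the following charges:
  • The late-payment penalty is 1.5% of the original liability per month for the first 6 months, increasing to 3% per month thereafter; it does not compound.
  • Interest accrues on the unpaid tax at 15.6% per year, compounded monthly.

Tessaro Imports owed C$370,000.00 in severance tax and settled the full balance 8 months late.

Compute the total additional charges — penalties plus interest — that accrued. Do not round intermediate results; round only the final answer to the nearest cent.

Penalty, months 1–6: 6 × 1.5% × C$370,000.00 = C$33,300.00
Penalty, months 7–8: 2 × 3% × C$370,000.00 = C$22,200.00
Interest (15.6%/yr ÷ 12 = 1.3%/month): C$370,000.00 × ((1 + 0.013)^8 − 1) = C$40,277.1093…
Penalties + interest = C$55,500.0000 + C$40,277.1093… = C$95,777.11

C$95,777.11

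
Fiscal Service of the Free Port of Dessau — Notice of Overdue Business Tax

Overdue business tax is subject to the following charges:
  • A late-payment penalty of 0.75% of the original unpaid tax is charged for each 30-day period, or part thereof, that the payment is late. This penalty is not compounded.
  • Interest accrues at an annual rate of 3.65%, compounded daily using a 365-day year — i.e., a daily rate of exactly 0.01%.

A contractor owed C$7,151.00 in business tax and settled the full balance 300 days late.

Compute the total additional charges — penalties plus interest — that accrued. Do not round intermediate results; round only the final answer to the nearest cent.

C$754.09

Penalty periods: ⌈300/30⌉ = 10; penalty = 10 × 0.75% × C$7,151.00 = C$536.33…
Interest: C$7,151.00 × ((1 + 0.0001)^300 − 1) = C$7,151.00 × 0.03045299… = C$217.7693…
Penalties + interest = C$536.3250 + C$217.7693… = C$754.09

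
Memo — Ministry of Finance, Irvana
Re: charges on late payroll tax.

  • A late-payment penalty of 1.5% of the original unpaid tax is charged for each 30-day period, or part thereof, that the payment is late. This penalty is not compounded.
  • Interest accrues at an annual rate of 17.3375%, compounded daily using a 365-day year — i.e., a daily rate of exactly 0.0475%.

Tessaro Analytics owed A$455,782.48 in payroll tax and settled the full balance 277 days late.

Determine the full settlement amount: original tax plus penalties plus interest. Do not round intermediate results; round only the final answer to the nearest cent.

A$588,227.32

Penalty periods: ⌈277/30⌉ = 10; penalty = 10 × 1.5% × A$455,782.48 = A$68,367.37…
Interest: A$455,782.48 × ((1 + 0.000475)^277 − 1) = A$455,782.48 × 0.14058782… = A$64,077.4651…
Total = A$455,782.48 + A$68,367.3720 + A$64,077.4651… = A$588,227.32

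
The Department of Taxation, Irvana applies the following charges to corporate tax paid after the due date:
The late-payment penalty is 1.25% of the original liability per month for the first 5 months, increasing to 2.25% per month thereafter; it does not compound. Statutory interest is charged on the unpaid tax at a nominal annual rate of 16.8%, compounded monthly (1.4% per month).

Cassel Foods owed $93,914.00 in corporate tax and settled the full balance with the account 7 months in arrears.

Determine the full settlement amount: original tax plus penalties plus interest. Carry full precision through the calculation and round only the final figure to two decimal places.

Penalty, months 1–5: 5 × 1.25% × $93,914.00 = $5,869.63…
Penalty, months 6–7: 2 × 2.25% × $93,914.00 = $4,226.13
Interest: $93,914.00 × ((1 + 0.014)^7 − 1) = $93,914.00 × 0.1022134… = $9,599.2689…
Total = $93,914.00 + $10,095.7550 + $9,599.2689… = $113,609.02

$113,609.02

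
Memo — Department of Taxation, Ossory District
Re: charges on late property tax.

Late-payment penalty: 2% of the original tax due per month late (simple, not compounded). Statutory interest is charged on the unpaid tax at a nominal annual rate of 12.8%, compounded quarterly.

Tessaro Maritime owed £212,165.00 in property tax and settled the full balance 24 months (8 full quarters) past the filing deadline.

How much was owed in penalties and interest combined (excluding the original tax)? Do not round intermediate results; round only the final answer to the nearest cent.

£162,641.94

Late-payment penalty: 24 × 2% × £212,165.00 = £101,839.20
Interest (12.8%/yr ÷ 4 = 3.2%/quarter): £212,165.00 × ((1 + 0.032)^8 − 1) = £60,802.7374…
Penalties + interest = £101,839.2000 + £60,802.7374… = £162,641.94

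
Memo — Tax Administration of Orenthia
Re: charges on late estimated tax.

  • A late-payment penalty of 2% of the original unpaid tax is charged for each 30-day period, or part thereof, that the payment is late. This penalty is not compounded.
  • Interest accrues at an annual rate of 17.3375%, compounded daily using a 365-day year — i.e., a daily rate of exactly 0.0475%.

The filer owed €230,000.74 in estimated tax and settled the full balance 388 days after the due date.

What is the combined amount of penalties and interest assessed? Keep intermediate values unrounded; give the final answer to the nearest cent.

Penalty periods: ⌈388/30⌉ = 13; penalty = 13 × 2% × €230,000.74 = €59,800.19…
Interest: €230,000.74 × ((1 + 0.000475)^388 − 1) = €230,000.74 × 0.20232387… = €46,534.6399…
Penalties + interest = €59,800.1924 + €46,534.6399… = €106,334.83

€106,334.83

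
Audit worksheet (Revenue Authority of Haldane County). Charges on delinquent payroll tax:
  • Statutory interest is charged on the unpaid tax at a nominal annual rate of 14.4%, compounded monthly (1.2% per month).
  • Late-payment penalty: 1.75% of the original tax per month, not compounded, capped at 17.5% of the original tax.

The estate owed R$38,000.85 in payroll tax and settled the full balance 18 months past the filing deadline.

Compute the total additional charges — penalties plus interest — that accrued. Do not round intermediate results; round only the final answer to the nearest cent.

R$15,751.64

Penalty (uncapped): 18 × 1.75% × R$38,000.85 = R$11,970.27…; cap = 17.5% × R$38,000.85 = R$6,650.15… → penalty = R$6,650.15…
Interest: R$38,000.85 × ((1 + 0.012)^18 − 1) = R$38,000.85 × 0.2395077… = R$9,101.4958…
Penalties + interest = R$6,650.1488… + R$9,101.4958… = R$15,751.64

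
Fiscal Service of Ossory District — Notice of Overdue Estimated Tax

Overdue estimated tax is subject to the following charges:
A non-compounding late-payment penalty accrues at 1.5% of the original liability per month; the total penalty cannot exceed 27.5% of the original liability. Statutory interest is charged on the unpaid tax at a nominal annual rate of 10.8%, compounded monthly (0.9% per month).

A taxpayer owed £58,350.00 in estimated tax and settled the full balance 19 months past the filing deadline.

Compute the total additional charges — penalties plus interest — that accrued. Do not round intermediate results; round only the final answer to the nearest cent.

£26,875.05

Penalty (uncapped): 19 × 1.5% × £58,350.00 = £16,629.75; cap = 27.5% × £58,350.00 = £16,046.25 → penalty = £16,046.25
Interest: £58,350.00 × ((1 + 0.009)^19 − 1) = £58,350.00 × 0.1855835… = £10,828.7991…
Penalties + interest = £16,046.2500 + £10,828.7991… = £26,875.05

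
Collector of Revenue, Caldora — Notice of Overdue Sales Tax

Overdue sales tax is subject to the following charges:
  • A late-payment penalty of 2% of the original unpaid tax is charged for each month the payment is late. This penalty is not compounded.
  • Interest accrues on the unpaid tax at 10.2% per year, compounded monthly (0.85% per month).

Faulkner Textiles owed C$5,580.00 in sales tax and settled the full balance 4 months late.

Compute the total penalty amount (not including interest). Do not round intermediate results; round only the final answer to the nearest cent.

C$446.40

Late-payment penalty: 4 × 2% × C$5,580.00 = C$446.40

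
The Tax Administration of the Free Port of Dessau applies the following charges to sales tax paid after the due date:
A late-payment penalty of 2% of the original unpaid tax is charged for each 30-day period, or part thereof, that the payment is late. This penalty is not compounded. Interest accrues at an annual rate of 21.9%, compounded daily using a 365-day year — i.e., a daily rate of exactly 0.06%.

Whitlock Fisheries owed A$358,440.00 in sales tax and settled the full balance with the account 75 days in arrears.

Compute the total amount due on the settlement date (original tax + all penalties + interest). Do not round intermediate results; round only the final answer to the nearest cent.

Penalty periods: ⌈75/30⌉ = 3; penalty = 3 × 2% × A$358,440.00 = A$21,506.40
Interest: A$358,440.00 × ((1 + 0.0006)^75 − 1) = A$358,440.00 × 0.04601374… = A$16,493.1665…
Total = A$358,440.00 + A$21,506.4000 + A$16,493.1665… = A$396,439.57

A$396,439.57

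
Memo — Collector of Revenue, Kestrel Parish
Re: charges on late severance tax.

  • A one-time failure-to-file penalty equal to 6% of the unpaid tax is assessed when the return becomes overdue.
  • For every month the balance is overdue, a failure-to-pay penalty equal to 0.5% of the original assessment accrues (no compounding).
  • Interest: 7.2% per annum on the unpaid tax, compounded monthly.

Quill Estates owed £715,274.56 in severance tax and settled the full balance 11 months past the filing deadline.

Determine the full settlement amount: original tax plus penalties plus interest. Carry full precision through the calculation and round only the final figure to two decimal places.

£846,181.30

Failure-to-file penalty: 6% × £715,274.56 = £42,916.47…
Failure-to-pay penalty = 0.5% × £715,274.56 × 11 mo = £39,340.10…
Interest (7.2%/yr ÷ 12 = 0.6%/month): £715,274.56 × ((1 + 0.006)^11 − 1) = £48,650.1655…
Total = £715,274.56 + £82,256.5744 + £48,650.1655… = £846,181.30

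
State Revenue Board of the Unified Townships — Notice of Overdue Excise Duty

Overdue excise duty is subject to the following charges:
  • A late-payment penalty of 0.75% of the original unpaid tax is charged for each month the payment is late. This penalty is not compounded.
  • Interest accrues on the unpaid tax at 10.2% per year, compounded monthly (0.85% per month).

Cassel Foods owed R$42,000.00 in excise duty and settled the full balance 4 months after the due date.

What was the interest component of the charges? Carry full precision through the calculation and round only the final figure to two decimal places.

R$1,446.31

Interest: R$42,000.00 × ((1 + 0.0085)^4 − 1) = R$42,000.00 × 0.0344360… = R$1,446.3104…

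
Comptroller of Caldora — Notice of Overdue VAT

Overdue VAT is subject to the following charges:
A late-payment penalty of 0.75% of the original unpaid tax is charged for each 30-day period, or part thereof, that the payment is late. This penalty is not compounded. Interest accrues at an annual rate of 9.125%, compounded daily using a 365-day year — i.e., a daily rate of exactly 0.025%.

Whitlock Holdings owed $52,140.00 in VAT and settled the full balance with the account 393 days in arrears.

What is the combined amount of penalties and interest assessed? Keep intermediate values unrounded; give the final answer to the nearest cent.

Penalty periods: ⌈393/30⌉ = 14; penalty = 14 × 0.75% × $52,140.00 = $5,474.70
Interest: $52,140.00 × ((1 + 0.00025)^393 − 1) = $52,140.00 × 0.10322501… = $5,382.1522…
Penalties + interest = $5,474.7000 + $5,382.1522… = $10,856.85

$10,856.85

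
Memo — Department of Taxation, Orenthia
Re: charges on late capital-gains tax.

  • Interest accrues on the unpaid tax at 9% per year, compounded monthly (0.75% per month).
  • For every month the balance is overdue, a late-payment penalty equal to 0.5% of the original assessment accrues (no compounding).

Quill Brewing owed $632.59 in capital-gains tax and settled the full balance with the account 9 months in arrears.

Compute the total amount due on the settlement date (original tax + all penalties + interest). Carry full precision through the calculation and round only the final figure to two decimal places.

Late-payment penalty: 9 × 0.5% × $632.59 = $28.47…
Interest: $632.59 × ((1 + 0.0075)^9 − 1) = $632.59 × 0.0695608… = $44.0035…
Total = $632.59 + $28.4666… + $44.0035… = $705.06

$705.06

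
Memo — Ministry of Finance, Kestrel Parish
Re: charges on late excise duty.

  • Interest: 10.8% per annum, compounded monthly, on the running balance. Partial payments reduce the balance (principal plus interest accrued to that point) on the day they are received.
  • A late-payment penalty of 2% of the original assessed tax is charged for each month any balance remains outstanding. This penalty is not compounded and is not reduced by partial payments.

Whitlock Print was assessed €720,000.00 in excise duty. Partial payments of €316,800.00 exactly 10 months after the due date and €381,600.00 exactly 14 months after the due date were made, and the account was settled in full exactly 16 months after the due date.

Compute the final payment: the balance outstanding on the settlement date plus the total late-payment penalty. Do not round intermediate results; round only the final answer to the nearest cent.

€338,584.65

Monthly rate = 10.8% ÷ 12 = 0.9%
Balance at month 10: €720,000.0000 × (1 + 0.009)^10 = €787,488.3884…
After €316,800.00 payment: €787,488.3884… − €316,800.00 = €470,688.3884…
Balance at month 14: €470,688.3884… × (1 + 0.009)^4 = €487,863.3006…
After €381,600.00 payment: €487,863.3006… − €381,600.00 = €106,263.3006…
Balance at month 16: €106,263.3006… × (1 + 0.009)^2 = €108,184.6473…
Penalty: 16 × 2% × €720,000.00 = €230,400.00
Final settlement = outstanding balance + penalty = €108,184.6473… + €230,400.00 = €338,584.65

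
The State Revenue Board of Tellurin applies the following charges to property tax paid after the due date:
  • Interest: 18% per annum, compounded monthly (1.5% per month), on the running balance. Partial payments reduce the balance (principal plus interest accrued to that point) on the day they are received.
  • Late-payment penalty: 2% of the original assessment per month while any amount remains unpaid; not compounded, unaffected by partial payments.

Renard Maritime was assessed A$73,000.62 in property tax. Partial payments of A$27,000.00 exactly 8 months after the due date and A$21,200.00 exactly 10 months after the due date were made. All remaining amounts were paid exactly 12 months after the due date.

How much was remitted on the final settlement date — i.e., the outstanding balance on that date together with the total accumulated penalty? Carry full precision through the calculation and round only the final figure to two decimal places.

A$54,303.43

Balance at month 8: A$73,000.6200 × (1 + 0.015)^8 = A$82,234.6572…
After A$27,000.00 payment: A$82,234.6572… − A$27,000.00 = A$55,234.6572…
Balance at month 10: A$55,234.6572… × (1 + 0.015)^2 = A$56,904.1248…
After A$21,200.00 payment: A$56,904.1248… − A$21,200.00 = A$35,704.1248…
Balance at month 12: A$35,704.1248… × (1 + 0.015)^2 = A$36,783.2819…
Penalty: 12 × 2% × A$73,000.62 = A$17,520.15…
Final settlement = outstanding balance + penalty = A$36,783.2819… + A$17,520.15… = A$54,303.43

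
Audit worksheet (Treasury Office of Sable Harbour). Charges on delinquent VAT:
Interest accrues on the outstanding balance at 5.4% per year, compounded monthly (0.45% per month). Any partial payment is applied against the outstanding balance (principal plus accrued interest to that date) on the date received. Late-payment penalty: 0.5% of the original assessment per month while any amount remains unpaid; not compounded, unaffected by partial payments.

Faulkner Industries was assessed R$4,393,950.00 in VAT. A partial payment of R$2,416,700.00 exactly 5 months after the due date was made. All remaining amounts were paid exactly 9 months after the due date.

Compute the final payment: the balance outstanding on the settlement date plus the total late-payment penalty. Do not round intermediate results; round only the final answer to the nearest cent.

Balance at month 5: R$4,393,950.0000 × (1 + 0.0045)^5 = R$4,493,707.6629…
After R$2,416,700.00 payment: R$4,493,707.6629… − R$2,416,700.00 = R$2,077,007.6629…
Balance at month 9: R$2,077,007.6629… × (1 + 0.0045)^4 = R$2,114,646.9152…
Penalty: 9 × 0.5% × R$4,393,950.00 = R$197,727.75
Final settlement = outstanding balance + penalty = R$2,114,646.9152… + R$197,727.75 = R$2,312,374.67

R$2,312,374.67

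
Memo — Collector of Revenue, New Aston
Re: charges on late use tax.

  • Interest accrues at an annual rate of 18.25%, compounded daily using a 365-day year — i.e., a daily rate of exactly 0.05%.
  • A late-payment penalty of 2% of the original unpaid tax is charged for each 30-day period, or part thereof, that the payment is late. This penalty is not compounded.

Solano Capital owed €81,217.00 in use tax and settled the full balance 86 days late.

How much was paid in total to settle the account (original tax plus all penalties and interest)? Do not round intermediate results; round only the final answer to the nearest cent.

€89,657.61

Penalty periods: ⌈86/30⌉ = 3; penalty = 3 × 2% × €81,217.00 = €4,873.02
Interest: €81,217.00 × ((1 + 0.0005)^86 − 1) = €81,217.00 × 0.04392668… = €3,567.5929…
Total = €81,217.00 + €4,873.0200 + €3,567.5929… = €89,657.61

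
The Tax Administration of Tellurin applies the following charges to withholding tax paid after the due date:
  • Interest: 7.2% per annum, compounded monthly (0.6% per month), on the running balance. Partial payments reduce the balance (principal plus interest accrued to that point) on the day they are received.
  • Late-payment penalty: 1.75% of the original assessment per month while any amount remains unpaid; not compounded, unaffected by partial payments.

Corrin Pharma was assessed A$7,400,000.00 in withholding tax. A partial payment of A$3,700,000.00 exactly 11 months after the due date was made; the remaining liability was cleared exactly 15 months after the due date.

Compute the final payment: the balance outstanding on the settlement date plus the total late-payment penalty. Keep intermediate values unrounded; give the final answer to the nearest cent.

A$6,247,610.14

Balance at month 11: A$7,400,000.0000 × (1 + 0.006)^11 = A$7,903,318.9276…
After A$3,700,000.00 payment: A$7,903,318.9276… − A$3,700,000.00 = A$4,203,318.9276…
Balance at month 15: A$4,203,318.9276… × (1 + 0.006)^4 = A$4,305,110.1358…
Penalty: 15 × 1.75% × A$7,400,000.00 = A$1,942,500.00
Final settlement = outstanding balance + penalty = A$4,305,110.1358… + A$1,942,500.00 = A$6,247,610.14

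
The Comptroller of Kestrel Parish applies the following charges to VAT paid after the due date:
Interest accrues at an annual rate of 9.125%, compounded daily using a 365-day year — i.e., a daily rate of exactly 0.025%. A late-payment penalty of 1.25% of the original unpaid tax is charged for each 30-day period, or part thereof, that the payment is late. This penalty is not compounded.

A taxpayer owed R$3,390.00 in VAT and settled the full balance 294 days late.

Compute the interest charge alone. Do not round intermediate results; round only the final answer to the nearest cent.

R$258.52

Interest: R$3,390.00 × ((1 + 0.00025)^294 − 1) = R$3,390.00 × 0.07625865… = R$258.5168…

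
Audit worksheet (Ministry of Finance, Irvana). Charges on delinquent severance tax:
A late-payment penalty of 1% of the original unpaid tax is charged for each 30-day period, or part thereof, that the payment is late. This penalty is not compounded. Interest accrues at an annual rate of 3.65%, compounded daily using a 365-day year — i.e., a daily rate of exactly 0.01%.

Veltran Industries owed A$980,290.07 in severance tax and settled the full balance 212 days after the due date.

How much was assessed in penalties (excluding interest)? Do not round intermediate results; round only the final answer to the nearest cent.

Penalty periods: ⌈212/30⌉ = 8; penalty = 8 × 1% × A$980,290.07 = A$78,423.21…

A$78,423.21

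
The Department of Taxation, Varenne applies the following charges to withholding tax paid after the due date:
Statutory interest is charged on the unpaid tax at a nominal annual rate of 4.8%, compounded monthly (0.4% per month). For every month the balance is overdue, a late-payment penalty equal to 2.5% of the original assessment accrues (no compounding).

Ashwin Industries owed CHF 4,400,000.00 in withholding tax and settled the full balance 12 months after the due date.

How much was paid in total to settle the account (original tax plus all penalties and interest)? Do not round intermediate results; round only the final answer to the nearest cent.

CHF 5,935,908.91

Late-payment penalty: 12 × 2.5% × CHF 4,400,000.00 = CHF 1,320,000.00
Interest: CHF 4,400,000.00 × ((1 + 0.004)^12 − 1) = CHF 4,400,000.00 × 0.0490702… = CHF 215,908.9132…
Total = CHF 4,400,000.00 + CHF 1,320,000.0000 + CHF 215,908.9132… = CHF 5,935,908.91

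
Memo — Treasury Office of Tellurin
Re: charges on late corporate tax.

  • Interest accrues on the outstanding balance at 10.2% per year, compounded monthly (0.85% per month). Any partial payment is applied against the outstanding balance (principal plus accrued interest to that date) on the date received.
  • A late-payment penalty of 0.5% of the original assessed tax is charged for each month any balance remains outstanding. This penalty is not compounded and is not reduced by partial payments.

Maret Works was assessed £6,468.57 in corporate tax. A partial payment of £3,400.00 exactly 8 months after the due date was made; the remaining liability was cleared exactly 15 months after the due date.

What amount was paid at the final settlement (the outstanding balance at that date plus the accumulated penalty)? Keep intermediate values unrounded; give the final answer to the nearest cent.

Balance at month 8: £6,468.5700 × (1 + 0.0085)^8 = £6,921.7435…
After £3,400.00 payment: £6,921.7435… − £3,400.00 = £3,521.7435…
Balance at month 15: £3,521.7435… × (1 + 0.0085)^7 = £3,736.7070…
Penalty: 15 × 0.5% × £6,468.57 = £485.14…
Final settlement = outstanding balance + penalty = £3,736.7070… + £485.14… = £4,221.85

£4,221.85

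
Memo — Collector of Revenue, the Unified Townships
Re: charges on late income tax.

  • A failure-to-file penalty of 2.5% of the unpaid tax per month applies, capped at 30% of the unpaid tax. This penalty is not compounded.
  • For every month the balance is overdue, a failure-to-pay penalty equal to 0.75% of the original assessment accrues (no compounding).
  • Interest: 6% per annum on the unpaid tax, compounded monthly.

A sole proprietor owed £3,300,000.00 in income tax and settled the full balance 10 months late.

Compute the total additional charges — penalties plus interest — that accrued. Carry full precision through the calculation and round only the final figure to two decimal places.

Failure-to-file: 10 × 2.5% × £3,300,000.00 = £825,000.00 (under the 30% cap)
Failure-to-pay penalty = 0.75% × £3,300,000.00 × 10 mo = £247,500.00
Interest (6%/yr ÷ 12 = 0.5%/month): £3,300,000.00 × ((1 + 0.005)^10 − 1) = £168,762.4357…
Penalties + interest = £1,072,500.0000 + £168,762.4357… = £1,241,262.44

£1,241,262.44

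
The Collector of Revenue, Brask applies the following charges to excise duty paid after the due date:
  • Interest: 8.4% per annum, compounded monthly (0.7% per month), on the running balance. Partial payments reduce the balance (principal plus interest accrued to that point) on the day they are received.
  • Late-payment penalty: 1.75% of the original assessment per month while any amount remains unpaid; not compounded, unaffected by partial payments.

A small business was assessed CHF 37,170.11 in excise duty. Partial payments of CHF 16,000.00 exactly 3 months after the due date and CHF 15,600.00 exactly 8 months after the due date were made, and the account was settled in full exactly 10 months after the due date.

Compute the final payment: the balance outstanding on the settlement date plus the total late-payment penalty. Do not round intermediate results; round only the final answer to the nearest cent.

CHF 13,740.47

Balance at month 3: CHF 37,170.1100 × (1 + 0.007)^3 = CHF 37,956.1591…
After CHF 16,000.00 payment: CHF 37,956.1591… − CHF 16,000.00 = CHF 21,956.1591…
Balance at month 8: CHF 21,956.1591… × (1 + 0.007)^5 = CHF 22,735.4587…
After CHF 15,600.00 payment: CHF 22,735.4587… − CHF 15,600.00 = CHF 7,135.4587…
Balance at month 10: CHF 7,135.4587… × (1 + 0.007)^2 = CHF 7,235.7048…
Penalty: 10 × 1.75% × CHF 37,170.11 = CHF 6,504.77…
Final settlement = outstanding balance + penalty = CHF 7,235.7048… + CHF 6,504.77… = CHF 13,740.47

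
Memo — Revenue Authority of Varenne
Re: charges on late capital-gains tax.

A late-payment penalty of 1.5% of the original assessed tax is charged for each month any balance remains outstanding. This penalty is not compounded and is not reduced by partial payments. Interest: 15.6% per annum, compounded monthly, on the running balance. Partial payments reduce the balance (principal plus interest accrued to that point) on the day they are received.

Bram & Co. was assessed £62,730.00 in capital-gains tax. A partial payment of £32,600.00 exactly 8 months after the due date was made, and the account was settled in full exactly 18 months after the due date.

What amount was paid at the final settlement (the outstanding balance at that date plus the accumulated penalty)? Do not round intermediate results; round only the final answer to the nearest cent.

£58,991.36

Monthly rate = 15.6% ÷ 12 = 1.3%
Balance at month 8: £62,730.0000 × (1 + 0.013)^8 = £69,558.6029…
After £32,600.00 payment: £69,558.6029… − £32,600.00 = £36,958.6029…
Balance at month 18: £36,958.6029… × (1 + 0.013)^10 = £42,054.2604…
Penalty: 18 × 1.5% × £62,730.00 = £16,937.10
Final settlement = outstanding balance + penalty = £42,054.2604… + £16,937.10 = £58,991.36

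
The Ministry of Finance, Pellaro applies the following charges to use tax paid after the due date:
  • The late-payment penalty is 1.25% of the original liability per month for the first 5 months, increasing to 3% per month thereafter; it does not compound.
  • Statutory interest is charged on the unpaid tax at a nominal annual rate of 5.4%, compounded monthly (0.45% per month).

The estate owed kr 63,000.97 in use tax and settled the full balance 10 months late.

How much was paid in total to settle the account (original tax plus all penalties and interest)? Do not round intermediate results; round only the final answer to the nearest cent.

kr 79,281.82

Penalty, months 1–5: 5 × 1.25% × kr 63,000.97 = kr 3,937.56…
Penalty, months 6–10: 5 × 3% × kr 63,000.97 = kr 9,450.15…
Interest: kr 63,000.97 × ((1 + 0.0045)^10 − 1) = kr 63,000.97 × 0.0459223… = kr 2,893.1477…
Total = kr 63,000.97 + kr 13,387.7061… + kr 2,893.1477… = kr 79,281.82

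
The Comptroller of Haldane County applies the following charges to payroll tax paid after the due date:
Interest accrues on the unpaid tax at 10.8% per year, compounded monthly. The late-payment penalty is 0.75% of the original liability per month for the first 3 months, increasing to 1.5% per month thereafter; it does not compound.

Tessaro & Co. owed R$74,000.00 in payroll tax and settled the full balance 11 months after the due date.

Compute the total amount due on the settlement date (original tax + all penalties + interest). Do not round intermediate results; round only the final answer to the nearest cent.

R$92,209.73

Penalty, months 1–3: 3 × 0.75% × R$74,000.00 = R$1,665.00
Penalty, months 4–11: 8 × 1.5% × R$74,000.00 = R$8,880.00
Interest (10.8%/yr ÷ 12 = 0.9%/month): R$74,000.00 × ((1 + 0.009)^11 − 1) = R$7,664.7333…
Total = R$74,000.00 + R$10,545.0000 + R$7,664.7333… = R$92,209.73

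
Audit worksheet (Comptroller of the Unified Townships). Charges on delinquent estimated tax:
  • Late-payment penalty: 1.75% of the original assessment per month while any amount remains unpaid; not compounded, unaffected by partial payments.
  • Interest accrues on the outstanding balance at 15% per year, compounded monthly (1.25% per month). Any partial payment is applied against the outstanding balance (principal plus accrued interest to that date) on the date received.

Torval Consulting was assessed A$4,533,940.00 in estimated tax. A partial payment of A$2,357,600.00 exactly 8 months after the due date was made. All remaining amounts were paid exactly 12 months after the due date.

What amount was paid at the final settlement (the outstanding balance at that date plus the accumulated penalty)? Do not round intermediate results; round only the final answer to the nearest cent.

Balance at month 8: A$4,533,940.0000 × (1 + 0.0125)^8 = A$5,007,673.7136…
After A$2,357,600.00 payment: A$5,007,673.7136… − A$2,357,600.00 = A$2,650,073.7136…
Balance at month 12: A$2,650,073.7136… × (1 + 0.0125)^4 = A$2,785,082.6118…
Penalty: 12 × 1.75% × A$4,533,940.00 = A$952,127.40
Final settlement = outstanding balance + penalty = A$2,785,082.6118… + A$952,127.40 = A$3,737,210.01

A$3,737,210.01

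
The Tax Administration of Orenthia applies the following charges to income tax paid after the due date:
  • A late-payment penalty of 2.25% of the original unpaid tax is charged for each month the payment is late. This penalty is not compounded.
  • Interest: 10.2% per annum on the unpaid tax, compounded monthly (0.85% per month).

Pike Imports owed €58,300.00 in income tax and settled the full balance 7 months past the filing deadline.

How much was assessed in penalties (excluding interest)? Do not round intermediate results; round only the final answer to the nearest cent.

€9,182.25

Late-payment penalty = 2.25% × €58,300.00 × 7 mo = €9,182.25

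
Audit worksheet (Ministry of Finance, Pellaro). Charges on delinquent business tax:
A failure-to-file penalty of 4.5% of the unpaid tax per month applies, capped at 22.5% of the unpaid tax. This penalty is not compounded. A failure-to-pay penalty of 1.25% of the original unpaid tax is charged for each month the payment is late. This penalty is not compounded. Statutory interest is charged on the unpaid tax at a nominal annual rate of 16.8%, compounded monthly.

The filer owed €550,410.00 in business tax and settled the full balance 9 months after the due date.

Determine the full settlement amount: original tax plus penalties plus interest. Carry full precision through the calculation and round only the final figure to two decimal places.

€809,538.30

Failure-to-file: 9 × 4.5% × €550,410.00 = €222,916.05, capped at 22.5% × €550,410.00 = €123,842.25
Failure-to-pay penalty: 9 × 1.25% × €550,410.00 = €61,921.13…
Interest (16.8%/yr ÷ 12 = 1.4%/month): €550,410.00 × ((1 + 0.014)^9 − 1) = €73,364.9221…
Total = €550,410.00 + €185,763.3750 + €73,364.9221… = €809,538.30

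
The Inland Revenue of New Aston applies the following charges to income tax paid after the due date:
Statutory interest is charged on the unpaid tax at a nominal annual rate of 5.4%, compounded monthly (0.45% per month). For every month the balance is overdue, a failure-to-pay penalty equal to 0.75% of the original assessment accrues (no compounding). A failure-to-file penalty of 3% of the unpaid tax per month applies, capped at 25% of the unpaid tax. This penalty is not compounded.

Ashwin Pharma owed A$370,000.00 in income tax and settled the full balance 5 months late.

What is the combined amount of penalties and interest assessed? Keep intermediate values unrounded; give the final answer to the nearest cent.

A$77,775.26

Failure-to-file: 5 × 3% × A$370,000.00 = A$55,500.00 (under the 25% cap)
Failure-to-pay penalty: 5 × 0.75% × A$370,000.00 = A$13,875.00
Interest: A$370,000.00 × ((1 + 0.0045)^5 − 1) = A$370,000.00 × 0.0227034… = A$8,400.2629…
Penalties + interest = A$69,375.0000 + A$8,400.2629… = A$77,775.26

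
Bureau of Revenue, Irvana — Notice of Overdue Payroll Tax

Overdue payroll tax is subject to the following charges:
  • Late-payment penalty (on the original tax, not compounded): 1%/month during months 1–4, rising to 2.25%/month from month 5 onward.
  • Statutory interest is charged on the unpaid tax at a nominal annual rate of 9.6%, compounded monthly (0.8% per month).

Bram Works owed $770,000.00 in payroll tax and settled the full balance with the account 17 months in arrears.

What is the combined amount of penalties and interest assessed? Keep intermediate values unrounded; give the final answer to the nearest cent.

Penalty, months 1–4: 4 × 1% × $770,000.00 = $30,800.00
Penalty, months 5–17: 13 × 2.25% × $770,000.00 = $225,225.00
Interest: $770,000.00 × ((1 + 0.008)^17 − 1) = $770,000.00 × 0.1450621… = $111,697.8282…
Penalties + interest = $256,025.0000 + $111,697.8282… = $367,722.83

$367,722.83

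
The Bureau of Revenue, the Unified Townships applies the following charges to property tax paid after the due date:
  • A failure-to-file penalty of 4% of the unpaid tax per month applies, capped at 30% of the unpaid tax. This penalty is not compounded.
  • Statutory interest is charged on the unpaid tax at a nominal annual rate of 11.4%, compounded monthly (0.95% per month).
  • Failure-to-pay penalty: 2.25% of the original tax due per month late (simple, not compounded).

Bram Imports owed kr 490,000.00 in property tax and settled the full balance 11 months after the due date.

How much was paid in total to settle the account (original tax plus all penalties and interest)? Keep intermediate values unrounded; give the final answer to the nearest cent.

kr 811,982.89

Failure-to-file: 11 × 4% × kr 490,000.00 = kr 215,600.00, capped at 30% × kr 490,000.00 = kr 147,000.00
Failure-to-pay penalty: 11 × 2.25% × kr 490,000.00 = kr 121,275.00
Interest: kr 490,000.00 × ((1 + 0.0095)^11 − 1) = kr 490,000.00 × 0.1096079… = kr 53,707.8910…
Total = kr 490,000.00 + kr 268,275.0000 + kr 53,707.8910… = kr 811,982.89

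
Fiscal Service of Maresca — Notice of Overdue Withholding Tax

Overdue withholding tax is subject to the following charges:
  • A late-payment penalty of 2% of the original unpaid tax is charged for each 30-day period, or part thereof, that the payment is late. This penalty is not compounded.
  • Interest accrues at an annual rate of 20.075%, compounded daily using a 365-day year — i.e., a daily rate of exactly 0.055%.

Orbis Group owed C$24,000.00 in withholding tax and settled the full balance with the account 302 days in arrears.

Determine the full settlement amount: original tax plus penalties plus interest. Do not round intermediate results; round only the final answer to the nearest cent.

C$33,615.29

Penalty periods: ⌈302/30⌉ = 11; penalty = 11 × 2% × C$24,000.00 = C$5,280.00
Interest: C$24,000.00 × ((1 + 0.00055)^302 − 1) = C$24,000.00 × 0.18063725… = C$4,335.2941…
Total = C$24,000.00 + C$5,280.0000 + C$4,335.2941… = C$33,615.29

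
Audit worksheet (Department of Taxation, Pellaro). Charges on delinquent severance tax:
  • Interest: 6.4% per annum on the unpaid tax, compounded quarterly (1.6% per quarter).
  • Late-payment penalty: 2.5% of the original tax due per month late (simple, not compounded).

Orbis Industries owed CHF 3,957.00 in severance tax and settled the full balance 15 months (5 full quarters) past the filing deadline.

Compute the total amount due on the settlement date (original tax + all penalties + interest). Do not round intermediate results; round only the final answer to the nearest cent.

CHF 5,767.73

Late-payment penalty = 2.5% × CHF 3,957.00 × 15 mo = CHF 1,483.88…
Interest: CHF 3,957.00 × ((1 + 0.016)^5 − 1) = CHF 3,957.00 × 0.0826013… = CHF 326.8533…
Total = CHF 3,957.00 + CHF 1,483.8750 + CHF 326.8533… = CHF 5,767.73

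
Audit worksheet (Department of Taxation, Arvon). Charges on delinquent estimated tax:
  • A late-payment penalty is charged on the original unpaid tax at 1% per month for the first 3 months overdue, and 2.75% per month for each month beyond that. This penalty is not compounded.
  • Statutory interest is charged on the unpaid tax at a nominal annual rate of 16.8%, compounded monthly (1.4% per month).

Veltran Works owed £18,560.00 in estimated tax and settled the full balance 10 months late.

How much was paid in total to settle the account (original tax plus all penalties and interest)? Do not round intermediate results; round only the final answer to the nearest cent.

Penalty, months 1–3: 3 × 1% × £18,560.00 = £556.80
Penalty, months 4–10: 7 × 2.75% × £18,560.00 = £3,572.80
Interest: £18,560.00 × ((1 + 0.014)^10 − 1) = £18,560.00 × 0.1491575… = £2,768.3629…
Total = £18,560.00 + £4,129.6000 + £2,768.3629… = £25,457.96

£25,457.96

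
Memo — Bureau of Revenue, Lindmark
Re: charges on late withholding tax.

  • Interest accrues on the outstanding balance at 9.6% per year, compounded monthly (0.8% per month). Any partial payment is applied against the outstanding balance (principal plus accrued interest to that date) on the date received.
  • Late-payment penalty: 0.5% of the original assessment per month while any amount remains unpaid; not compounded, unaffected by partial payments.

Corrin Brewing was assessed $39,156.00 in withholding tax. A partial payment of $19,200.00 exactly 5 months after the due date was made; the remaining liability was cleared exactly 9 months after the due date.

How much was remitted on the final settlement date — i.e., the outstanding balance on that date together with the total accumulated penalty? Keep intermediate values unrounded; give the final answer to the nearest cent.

Balance at month 5: $39,156.0000 × (1 + 0.008)^5 = $40,747.5011…
After $19,200.00 payment: $40,747.5011… − $19,200.00 = $21,547.5011…
Balance at month 9: $21,547.5011… × (1 + 0.008)^4 = $22,245.3396…
Penalty: 9 × 0.5% × $39,156.00 = $1,762.02
Final settlement = outstanding balance + penalty = $22,245.3396… + $1,762.02 = $24,007.36

$24,007.36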